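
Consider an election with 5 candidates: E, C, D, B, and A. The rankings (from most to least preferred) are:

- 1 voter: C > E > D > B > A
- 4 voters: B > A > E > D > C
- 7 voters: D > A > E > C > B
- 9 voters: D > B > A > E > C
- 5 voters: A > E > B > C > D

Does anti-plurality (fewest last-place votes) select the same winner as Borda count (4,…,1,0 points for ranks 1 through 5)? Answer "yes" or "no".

no

Anti-plurality — last-place votes: E 0, C 13, D 5, B 7, A 1. Winner: E.
Borda — scores: E 49, C 16, D 70, B 54, A 71. Winner: A.
The two methods disagree.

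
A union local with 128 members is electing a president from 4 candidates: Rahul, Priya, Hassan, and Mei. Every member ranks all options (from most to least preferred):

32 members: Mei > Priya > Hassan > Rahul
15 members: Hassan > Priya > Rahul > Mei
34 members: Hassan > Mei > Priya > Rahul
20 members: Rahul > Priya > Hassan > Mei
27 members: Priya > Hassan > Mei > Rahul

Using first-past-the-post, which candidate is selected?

First-place votes: Rahul 20, Priya 27, Hassan 49, Mei 32.
Hassan has the most first-place votes.

Hassan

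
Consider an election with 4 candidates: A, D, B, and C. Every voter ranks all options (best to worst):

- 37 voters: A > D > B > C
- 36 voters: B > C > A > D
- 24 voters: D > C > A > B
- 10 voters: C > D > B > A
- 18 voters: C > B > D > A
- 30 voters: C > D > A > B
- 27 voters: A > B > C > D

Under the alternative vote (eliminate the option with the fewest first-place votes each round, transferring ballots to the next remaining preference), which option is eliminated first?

D

Round 1: A 64, D 24, B 36, C 58. Eliminate D.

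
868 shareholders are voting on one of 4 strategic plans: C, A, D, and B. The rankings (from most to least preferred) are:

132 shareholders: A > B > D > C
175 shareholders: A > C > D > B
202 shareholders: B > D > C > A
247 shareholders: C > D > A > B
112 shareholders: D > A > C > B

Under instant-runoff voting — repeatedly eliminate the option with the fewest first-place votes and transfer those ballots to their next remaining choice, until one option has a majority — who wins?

C

Round 1: C 247, A 307, D 112, B 202. Eliminate D.
Round 2: C 247, A 419, B 202. Eliminate B.
Round 3: C 449, A 419. C has a majority.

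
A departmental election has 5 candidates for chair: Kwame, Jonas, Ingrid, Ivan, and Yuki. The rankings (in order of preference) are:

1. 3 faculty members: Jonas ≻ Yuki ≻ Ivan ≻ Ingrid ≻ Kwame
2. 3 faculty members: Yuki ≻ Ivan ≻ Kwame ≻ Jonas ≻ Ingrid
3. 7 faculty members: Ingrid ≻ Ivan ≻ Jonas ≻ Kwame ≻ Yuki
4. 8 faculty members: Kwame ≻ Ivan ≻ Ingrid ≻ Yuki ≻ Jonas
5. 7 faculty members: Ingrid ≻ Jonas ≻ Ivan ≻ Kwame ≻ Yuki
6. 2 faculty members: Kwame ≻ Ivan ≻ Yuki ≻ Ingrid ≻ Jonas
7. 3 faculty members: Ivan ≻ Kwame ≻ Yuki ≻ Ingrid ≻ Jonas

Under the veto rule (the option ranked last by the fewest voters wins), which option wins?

Last-place votes: Kwame 3, Jonas 13, Ingrid 3, Ivan 0, Yuki 14.
Ivan is ranked last by the fewest voters, so Ivan wins.

Ivan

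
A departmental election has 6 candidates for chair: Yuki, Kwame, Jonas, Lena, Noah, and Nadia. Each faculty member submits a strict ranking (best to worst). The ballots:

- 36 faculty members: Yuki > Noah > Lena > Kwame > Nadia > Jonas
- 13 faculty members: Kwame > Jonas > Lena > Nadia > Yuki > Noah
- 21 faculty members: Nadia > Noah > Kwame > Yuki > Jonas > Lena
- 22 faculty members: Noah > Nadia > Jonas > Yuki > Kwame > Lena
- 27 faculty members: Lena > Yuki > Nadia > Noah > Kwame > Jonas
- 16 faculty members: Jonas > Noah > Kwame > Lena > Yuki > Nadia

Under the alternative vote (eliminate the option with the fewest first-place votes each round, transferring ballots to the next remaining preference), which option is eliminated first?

Round 1: Yuki 36, Kwame 13, Jonas 16, Lena 27, Noah 22, Nadia 21. Eliminate Kwame.

Kwame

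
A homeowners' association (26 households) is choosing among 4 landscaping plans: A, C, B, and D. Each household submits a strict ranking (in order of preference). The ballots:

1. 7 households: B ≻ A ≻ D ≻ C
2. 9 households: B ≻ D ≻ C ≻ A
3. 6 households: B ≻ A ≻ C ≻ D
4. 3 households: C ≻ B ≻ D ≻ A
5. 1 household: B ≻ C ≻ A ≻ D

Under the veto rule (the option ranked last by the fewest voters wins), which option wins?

Last-place votes: A 12, C 7, B 0, D 7.
B is ranked last by the fewest voters, so B wins.

B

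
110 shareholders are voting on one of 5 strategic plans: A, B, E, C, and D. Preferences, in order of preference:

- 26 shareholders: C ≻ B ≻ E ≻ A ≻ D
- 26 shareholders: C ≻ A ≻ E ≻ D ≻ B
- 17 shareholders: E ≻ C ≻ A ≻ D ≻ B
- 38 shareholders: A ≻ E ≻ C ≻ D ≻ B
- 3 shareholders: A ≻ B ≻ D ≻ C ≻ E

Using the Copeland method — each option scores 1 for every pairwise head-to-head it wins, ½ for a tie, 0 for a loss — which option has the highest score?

A: beats B, E, and D; loses to C → score 3.
B: loses to A, E, C, and D → score 0.
E: beats B and D; ties C; loses to A → score 2.5.
C: beats A, B, and D; ties E → score 3.5.
D: beats B; loses to A, E, and C → score 1.
C has the best pairwise record.

C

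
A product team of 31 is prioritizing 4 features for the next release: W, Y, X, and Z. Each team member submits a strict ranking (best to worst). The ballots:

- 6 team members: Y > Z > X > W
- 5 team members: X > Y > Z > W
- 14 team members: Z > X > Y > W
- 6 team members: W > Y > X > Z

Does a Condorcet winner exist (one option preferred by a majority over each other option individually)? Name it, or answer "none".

Checking pairwise contests:
Y beats W 25–6.
X beats Y 19–12.
Z beats X 20–11.
Y beats Z 17–14.
Every option loses at least one head-to-head, so there is no Condorcet winner.

none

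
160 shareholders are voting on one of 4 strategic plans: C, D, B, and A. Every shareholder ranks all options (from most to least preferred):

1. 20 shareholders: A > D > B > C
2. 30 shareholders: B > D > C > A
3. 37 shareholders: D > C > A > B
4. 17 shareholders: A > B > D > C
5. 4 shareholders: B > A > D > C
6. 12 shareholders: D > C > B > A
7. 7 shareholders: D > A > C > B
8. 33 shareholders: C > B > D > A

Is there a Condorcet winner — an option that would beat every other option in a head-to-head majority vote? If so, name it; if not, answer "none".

none

Checking pairwise contests:
D beats C 127–33.
B beats D 84–76.
C beats B 89–71.
C beats A 112–48.
Every option loses at least one head-to-head, so there is no Condorcet winner.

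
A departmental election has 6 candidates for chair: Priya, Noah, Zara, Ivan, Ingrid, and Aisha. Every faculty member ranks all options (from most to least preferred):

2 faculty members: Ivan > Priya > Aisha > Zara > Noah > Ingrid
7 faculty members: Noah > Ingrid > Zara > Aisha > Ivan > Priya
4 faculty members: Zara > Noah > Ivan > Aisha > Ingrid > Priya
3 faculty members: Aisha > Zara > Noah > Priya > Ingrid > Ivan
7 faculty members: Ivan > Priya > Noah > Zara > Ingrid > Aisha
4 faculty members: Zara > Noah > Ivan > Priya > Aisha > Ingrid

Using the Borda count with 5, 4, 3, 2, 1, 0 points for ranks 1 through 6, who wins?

Noah

Priya: 2·4 + 7·0 + 4·0 + 3·2 + 7·4 + 4·2 = 50
Noah: 2·1 + 7·5 + 4·4 + 3·3 + 7·3 + 4·4 = 99
Zara: 2·2 + 7·3 + 4·5 + 3·4 + 7·2 + 4·5 = 91
Ivan: 2·5 + 7·1 + 4·3 + 3·0 + 7·5 + 4·3 = 76
Ingrid: 2·0 + 7·4 + 4·1 + 3·1 + 7·1 + 4·0 = 42
Aisha: 2·3 + 7·2 + 4·2 + 3·5 + 7·0 + 4·1 = 47
Noah has the highest Borda score (99).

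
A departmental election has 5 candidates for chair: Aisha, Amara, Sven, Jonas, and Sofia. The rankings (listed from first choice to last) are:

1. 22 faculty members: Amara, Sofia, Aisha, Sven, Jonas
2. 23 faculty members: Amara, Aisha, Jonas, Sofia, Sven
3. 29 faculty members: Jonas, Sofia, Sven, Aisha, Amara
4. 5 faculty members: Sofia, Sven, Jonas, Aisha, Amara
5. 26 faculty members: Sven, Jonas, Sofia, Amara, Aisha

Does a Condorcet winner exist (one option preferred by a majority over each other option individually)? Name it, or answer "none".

Checking pairwise contests:
Amara beats Aisha 71–34.
Sven beats Amara 60–45.
Sofia beats Sven 79–26.
Sven beats Jonas 53–52.
Jonas beats Sofia 78–27.
Every option loses at least one head-to-head, so there is no Condorcet winner.

none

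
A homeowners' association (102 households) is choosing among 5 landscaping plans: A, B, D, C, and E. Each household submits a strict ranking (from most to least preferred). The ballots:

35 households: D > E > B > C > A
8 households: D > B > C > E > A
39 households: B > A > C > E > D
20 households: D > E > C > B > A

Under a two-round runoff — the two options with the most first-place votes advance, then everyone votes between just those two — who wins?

D

Round 1 first-place votes: A 0, B 39, D 63, C 0, E 0.
D and B advance.
Runoff: D is preferred to B by 63 voters; B by 39.
D wins the runoff.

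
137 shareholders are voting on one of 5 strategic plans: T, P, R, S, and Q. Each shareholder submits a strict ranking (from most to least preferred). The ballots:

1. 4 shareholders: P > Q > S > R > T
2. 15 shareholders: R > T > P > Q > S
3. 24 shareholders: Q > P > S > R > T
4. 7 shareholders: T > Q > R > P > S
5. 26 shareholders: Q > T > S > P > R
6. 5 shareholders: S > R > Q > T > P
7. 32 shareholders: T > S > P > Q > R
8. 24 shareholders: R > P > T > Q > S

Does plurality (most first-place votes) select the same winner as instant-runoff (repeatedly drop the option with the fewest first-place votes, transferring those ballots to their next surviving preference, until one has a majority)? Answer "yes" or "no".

Plurality — first-place votes: T 39, P 4, R 39, S 5, Q 50. Winner: Q.
Instant-runoff — R1 T 39, P 4, R 39, S 5, Q 50 (P out); R2 T 39, R 39, S 5, Q 54 (S out); R3 T 39, R 44, Q 54 (T out); R4 R 44, Q 93 (Q winner). Winner: Q.
The two methods agree.

yes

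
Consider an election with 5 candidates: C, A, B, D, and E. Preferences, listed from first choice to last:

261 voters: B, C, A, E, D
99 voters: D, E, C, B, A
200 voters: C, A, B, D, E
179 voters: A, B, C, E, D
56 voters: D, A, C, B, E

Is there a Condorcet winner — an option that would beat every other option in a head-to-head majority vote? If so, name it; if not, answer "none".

Checking pairwise contests:
B beats C 440–355.
C beats A 560–235.
A beats B 435–360.
C beats D 640–155.
C beats E 696–99.
Every option loses at least one head-to-head, so there is no Condorcet winner.

none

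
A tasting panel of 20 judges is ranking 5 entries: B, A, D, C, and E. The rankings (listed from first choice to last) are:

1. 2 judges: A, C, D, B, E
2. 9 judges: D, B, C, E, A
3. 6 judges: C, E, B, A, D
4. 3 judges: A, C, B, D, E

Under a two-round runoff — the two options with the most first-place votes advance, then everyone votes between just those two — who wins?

C

Round 1 first-place votes: B 0, A 5, D 9, C 6, E 0.
D and C advance.
Runoff: D is preferred to C by 9 voters; C by 11.
C wins the runoff.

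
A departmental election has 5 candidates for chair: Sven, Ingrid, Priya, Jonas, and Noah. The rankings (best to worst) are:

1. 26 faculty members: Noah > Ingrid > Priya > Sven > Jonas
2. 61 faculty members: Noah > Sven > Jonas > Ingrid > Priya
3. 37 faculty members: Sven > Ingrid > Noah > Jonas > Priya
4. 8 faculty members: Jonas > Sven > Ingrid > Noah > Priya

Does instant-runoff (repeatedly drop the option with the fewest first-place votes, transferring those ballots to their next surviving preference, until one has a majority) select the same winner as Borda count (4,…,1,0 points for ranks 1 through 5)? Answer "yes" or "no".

Instant-runoff — R1 Sven 37, Ingrid 0, Priya 0, Jonas 8, Noah 87 (Noah winner). Winner: Noah.
Borda — scores: Sven 381, Ingrid 266, Priya 52, Jonas 191, Noah 430. Winner: Noah.
The two methods agree.

yes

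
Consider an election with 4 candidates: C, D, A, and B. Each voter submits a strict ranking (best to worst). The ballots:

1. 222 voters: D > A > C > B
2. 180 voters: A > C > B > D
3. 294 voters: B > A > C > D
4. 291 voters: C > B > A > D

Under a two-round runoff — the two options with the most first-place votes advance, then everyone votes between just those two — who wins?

C

Round 1 first-place votes: C 291, D 222, A 180, B 294.
B and C advance.
Runoff: B is preferred to C by 294 voters; C by 693.
C wins the runoff.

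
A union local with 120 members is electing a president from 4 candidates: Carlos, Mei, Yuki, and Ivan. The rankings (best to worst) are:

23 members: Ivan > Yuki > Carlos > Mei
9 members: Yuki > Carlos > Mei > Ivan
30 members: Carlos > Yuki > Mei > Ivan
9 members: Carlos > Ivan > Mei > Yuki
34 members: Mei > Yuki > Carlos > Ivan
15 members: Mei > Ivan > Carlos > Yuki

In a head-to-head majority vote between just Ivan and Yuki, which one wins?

Yuki

Voters preferring Ivan to Yuki: 47; preferring Yuki to Ivan: 73.
Yuki wins the head-to-head.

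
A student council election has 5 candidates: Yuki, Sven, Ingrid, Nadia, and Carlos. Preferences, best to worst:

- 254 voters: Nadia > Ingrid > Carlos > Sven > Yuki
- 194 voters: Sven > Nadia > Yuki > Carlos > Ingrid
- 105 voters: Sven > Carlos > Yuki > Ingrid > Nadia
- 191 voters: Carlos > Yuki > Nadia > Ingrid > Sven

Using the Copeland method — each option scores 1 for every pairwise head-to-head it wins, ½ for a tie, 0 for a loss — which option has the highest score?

Nadia

Yuki: beats Ingrid; loses to Sven, Nadia, and Carlos → score 1.
Sven: beats Yuki; loses to Ingrid, Nadia, and Carlos → score 1.
Ingrid: beats Sven; loses to Yuki, Nadia, and Carlos → score 1.
Nadia: beats Yuki, Sven, Ingrid, and Carlos → score 4.
Carlos: beats Yuki, Sven, and Ingrid; loses to Nadia → score 3.
Nadia has the best pairwise record.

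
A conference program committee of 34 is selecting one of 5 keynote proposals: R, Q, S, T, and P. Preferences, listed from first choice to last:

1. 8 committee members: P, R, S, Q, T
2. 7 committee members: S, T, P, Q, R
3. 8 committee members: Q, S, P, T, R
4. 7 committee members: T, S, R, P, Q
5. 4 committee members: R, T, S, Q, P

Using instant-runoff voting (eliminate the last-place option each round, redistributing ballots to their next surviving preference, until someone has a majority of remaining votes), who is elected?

Round 1: R 4, Q 8, S 7, T 7, P 8. Eliminate R.
Round 2: Q 8, S 7, T 11, P 8. Eliminate S.
Round 3: Q 8, T 18, P 8. T has a majority.

T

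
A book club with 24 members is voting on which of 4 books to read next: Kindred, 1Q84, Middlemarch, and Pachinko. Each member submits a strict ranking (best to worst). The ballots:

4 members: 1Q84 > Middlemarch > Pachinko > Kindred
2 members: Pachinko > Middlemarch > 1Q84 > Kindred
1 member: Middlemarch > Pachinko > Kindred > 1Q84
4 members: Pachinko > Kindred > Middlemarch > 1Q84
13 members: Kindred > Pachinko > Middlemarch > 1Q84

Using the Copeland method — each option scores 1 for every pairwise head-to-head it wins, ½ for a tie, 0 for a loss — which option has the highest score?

Kindred

Kindred: beats 1Q84, Middlemarch, and Pachinko → score 3.
1Q84: loses to Kindred, Middlemarch, and Pachinko → score 0.
Middlemarch: beats 1Q84; loses to Kindred and Pachinko → score 1.
Pachinko: beats 1Q84 and Middlemarch; loses to Kindred → score 2.
Kindred has the best pairwise record.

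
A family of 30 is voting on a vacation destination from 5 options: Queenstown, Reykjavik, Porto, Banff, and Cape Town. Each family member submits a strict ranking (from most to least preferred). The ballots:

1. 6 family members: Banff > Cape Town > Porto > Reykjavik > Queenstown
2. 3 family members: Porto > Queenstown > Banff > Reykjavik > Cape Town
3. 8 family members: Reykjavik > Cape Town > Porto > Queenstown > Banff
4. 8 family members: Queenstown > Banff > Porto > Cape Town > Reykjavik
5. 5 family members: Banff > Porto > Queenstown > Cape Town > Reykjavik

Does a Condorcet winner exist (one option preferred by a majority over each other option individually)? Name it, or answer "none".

Checking pairwise contests:
Porto beats Queenstown 22–8.
Queenstown beats Reykjavik 16–14.
Banff beats Porto 19–11.
Queenstown beats Banff 19–11.
Queenstown beats Cape Town 16–14.
Every option loses at least one head-to-head, so there is no Condorcet winner.

none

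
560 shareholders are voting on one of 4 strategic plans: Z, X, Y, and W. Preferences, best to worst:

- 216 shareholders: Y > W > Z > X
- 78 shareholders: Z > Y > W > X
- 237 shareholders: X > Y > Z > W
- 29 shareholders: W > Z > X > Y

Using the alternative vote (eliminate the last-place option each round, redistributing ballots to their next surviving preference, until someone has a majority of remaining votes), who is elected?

Y

Round 1: Z 78, X 237, Y 216, W 29. Eliminate W.
Round 2: Z 107, X 237, Y 216. Eliminate Z.
Round 3: X 266, Y 294. Y has a majority.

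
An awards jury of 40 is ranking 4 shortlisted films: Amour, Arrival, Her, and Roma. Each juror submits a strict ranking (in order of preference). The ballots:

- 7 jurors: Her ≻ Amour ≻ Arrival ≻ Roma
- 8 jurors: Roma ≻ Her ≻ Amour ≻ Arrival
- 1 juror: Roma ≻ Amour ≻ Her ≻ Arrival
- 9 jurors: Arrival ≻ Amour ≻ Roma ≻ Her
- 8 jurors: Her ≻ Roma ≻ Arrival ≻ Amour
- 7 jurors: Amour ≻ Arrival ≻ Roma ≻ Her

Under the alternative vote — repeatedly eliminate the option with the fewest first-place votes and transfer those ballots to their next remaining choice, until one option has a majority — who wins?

Her

Round 1: Amour 7, Arrival 9, Her 15, Roma 9. Eliminate Amour.
Round 2: Arrival 16, Her 15, Roma 9. Eliminate Roma.
Round 3: Arrival 16, Her 24. Her has a majority.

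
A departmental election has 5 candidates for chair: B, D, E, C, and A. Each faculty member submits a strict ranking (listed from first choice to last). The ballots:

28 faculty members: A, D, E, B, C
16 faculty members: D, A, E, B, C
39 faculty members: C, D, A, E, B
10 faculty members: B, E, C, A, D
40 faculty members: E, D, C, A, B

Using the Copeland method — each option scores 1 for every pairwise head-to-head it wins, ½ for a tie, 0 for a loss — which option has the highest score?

B: loses to D, E, C, and A → score 0.
D: beats B, E, C, and A → score 4.
E: beats B and C; loses to D and A → score 2.
C: beats B and A; loses to D and E → score 2.
A: beats B and E; loses to D and C → score 2.
D has the best pairwise record.

D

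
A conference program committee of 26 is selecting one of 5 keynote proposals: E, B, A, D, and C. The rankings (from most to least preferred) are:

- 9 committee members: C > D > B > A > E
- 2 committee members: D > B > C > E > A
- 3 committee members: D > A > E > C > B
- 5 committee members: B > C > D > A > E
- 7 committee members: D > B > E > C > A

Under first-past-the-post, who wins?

D

First-place votes: E 0, B 5, A 0, D 12, C 9.
D has the most first-place votes.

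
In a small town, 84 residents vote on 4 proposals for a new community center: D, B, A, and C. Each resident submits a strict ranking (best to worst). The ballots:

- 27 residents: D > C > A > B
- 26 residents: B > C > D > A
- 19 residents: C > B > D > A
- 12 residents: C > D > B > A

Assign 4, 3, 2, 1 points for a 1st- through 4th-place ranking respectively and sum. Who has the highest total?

D: 27·4 + 26·2 + 19·2 + 12·3 = 234
B: 27·1 + 26·4 + 19·3 + 12·2 = 212
A: 27·2 + 26·1 + 19·1 + 12·1 = 111
C: 27·3 + 26·3 + 19·4 + 12·4 = 283
C has the highest Borda score (283).

C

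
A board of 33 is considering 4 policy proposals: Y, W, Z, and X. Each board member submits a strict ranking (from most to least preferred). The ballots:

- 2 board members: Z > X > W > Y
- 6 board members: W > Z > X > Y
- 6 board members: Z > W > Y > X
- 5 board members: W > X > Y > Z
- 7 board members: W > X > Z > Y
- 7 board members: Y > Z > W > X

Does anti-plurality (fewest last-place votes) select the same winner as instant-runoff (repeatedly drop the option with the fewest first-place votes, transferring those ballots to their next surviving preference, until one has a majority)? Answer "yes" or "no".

Anti-plurality — last-place votes: Y 15, W 0, Z 5, X 13. Winner: W.
Instant-runoff — R1 Y 7, W 18, Z 8, X 0 (W winner). Winner: W.
The two methods agree.

yes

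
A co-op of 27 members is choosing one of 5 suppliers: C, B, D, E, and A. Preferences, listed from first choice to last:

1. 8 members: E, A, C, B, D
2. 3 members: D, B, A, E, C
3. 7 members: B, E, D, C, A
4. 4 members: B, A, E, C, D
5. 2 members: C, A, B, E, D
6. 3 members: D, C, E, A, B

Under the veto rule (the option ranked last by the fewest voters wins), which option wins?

Last-place votes: C 3, B 3, D 14, E 0, A 7.
E is ranked last by the fewest voters, so E wins.

E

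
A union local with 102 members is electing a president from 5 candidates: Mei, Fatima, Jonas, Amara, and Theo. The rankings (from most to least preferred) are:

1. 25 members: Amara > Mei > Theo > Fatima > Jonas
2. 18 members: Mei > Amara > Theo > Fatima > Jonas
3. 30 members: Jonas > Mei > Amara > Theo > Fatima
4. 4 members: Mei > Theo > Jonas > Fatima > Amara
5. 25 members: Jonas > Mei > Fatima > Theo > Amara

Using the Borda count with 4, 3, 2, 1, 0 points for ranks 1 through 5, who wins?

Mei

Mei: 25·3 + 18·4 + 30·3 + 4·4 + 25·3 = 328
Fatima: 25·1 + 18·1 + 30·0 + 4·1 + 25·2 = 97
Jonas: 25·0 + 18·0 + 30·4 + 4·2 + 25·4 = 228
Amara: 25·4 + 18·3 + 30·2 + 4·0 + 25·0 = 214
Theo: 25·2 + 18·2 + 30·1 + 4·3 + 25·1 = 153
Mei has the highest Borda score (328).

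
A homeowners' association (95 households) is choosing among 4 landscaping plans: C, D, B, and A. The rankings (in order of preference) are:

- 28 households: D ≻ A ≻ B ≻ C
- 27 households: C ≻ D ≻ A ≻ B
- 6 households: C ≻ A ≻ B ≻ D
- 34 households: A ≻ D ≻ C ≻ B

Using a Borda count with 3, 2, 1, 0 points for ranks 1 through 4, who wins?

C: 28·0 + 27·3 + 6·3 + 34·1 = 133
D: 28·3 + 27·2 + 6·0 + 34·2 = 206
B: 28·1 + 27·0 + 6·1 + 34·0 = 34
A: 28·2 + 27·1 + 6·2 + 34·3 = 197
D has the highest Borda score (206).

D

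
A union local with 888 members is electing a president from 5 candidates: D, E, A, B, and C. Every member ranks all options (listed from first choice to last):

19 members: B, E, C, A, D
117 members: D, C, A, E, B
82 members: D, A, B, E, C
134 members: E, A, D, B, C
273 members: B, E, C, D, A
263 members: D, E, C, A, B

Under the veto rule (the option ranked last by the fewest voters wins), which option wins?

E

Last-place votes: D 19, E 0, A 273, B 380, C 216.
E is ranked last by the fewest voters, so E wins.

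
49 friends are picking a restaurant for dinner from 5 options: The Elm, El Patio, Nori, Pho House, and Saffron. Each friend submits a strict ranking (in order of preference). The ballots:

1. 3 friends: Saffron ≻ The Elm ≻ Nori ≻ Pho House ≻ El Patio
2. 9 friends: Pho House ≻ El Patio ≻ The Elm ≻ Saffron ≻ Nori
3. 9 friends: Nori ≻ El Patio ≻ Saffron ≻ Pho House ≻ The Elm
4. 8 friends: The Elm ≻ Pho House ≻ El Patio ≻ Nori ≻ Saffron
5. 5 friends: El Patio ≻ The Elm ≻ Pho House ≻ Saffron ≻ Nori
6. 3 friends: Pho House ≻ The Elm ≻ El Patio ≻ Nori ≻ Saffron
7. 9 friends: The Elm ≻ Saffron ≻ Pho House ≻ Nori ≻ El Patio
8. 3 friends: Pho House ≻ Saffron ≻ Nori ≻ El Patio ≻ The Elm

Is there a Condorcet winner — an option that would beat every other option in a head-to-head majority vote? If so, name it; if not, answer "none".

none

Checking pairwise contests:
El Patio beats The Elm 26–23.
Pho House beats El Patio 35–14.
The Elm beats Nori 37–12.
The Elm beats Pho House 25–24.
The Elm beats Saffron 34–15.
Every option loses at least one head-to-head, so there is no Condorcet winner.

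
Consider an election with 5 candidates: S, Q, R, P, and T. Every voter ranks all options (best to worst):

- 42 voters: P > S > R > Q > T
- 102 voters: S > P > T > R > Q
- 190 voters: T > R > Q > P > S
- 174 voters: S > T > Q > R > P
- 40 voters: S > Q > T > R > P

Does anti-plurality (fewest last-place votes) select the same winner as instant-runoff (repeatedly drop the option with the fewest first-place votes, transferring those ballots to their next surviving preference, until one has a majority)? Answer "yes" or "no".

Anti-plurality — last-place votes: S 190, Q 102, R 0, P 214, T 42. Winner: R.
Instant-runoff — R1 S 316, Q 0, R 0, P 42, T 190 (S winner). Winner: S.
The two methods disagree.

no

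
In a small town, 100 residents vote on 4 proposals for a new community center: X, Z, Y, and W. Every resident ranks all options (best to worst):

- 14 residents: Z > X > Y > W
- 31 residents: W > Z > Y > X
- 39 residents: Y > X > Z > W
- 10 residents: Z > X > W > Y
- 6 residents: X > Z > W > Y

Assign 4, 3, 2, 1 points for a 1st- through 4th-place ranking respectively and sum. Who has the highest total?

X: 14·3 + 31·1 + 39·3 + 10·3 + 6·4 = 244
Z: 14·4 + 31·3 + 39·2 + 10·4 + 6·3 = 285
Y: 14·2 + 31·2 + 39·4 + 10·1 + 6·1 = 262
W: 14·1 + 31·4 + 39·1 + 10·2 + 6·2 = 209
Z has the highest Borda score (285).

Z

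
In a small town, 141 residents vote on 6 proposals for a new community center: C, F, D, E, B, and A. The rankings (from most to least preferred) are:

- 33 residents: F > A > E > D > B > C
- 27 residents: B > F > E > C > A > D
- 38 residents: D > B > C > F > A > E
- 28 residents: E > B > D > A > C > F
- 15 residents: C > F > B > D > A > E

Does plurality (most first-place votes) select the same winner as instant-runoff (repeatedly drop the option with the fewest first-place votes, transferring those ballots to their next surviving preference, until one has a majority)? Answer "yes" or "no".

Plurality — first-place votes: C 15, F 33, D 38, E 28, B 27, A 0. Winner: D.
Instant-runoff — R1 C 15, F 33, D 38, E 28, B 27, A 0 (A out); R2 C 15, F 33, D 38, E 28, B 27 (C out); R3 F 48, D 38, E 28, B 27 (B out); R4 F 75, D 38, E 28 (F winner). Winner: F.
The two methods disagree.

no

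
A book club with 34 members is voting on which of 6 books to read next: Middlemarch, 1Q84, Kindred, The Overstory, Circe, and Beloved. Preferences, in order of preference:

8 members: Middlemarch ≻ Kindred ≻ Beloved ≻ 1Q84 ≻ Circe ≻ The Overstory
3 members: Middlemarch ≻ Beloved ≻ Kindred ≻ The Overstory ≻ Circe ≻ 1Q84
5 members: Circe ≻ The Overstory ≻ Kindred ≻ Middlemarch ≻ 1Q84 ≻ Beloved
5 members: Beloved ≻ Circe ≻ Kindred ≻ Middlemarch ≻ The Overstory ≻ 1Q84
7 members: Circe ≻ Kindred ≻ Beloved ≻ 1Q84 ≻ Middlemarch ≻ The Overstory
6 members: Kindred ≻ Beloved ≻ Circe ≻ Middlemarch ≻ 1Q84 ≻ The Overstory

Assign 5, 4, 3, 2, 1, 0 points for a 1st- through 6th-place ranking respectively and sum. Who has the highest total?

Kindred

Middlemarch: 8·5 + 3·5 + 5·2 + 5·2 + 7·1 + 6·2 = 94
1Q84: 8·2 + 3·0 + 5·1 + 5·0 + 7·2 + 6·1 = 41
Kindred: 8·4 + 3·3 + 5·3 + 5·3 + 7·4 + 6·5 = 129
The Overstory: 8·0 + 3·2 + 5·4 + 5·1 + 7·0 + 6·0 = 31
Circe: 8·1 + 3·1 + 5·5 + 5·4 + 7·5 + 6·3 = 109
Beloved: 8·3 + 3·4 + 5·0 + 5·5 + 7·3 + 6·4 = 106
Kindred has the highest Borda score (129).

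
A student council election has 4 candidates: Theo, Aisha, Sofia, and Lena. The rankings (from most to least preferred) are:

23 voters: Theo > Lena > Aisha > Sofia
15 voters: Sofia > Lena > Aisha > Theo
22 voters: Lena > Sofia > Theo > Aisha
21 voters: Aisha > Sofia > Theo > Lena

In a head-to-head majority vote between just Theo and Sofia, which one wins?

Voters preferring Theo to Sofia: 23; preferring Sofia to Theo: 58.
Sofia wins the head-to-head.

Sofia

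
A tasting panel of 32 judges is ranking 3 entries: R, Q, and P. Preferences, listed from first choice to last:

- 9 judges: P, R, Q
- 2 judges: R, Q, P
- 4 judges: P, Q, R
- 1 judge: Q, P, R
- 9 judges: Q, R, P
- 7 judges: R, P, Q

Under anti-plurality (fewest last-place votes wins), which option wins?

Last-place votes: R 5, Q 16, P 11.
R is ranked last by the fewest voters, so R wins.

R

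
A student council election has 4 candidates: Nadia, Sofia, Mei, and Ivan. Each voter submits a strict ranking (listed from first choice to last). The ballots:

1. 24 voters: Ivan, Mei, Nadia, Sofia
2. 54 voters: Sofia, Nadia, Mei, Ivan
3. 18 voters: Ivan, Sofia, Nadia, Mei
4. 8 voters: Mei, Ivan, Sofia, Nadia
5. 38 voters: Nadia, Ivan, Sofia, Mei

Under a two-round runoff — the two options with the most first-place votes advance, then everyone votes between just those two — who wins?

Ivan

Round 1 first-place votes: Nadia 38, Sofia 54, Mei 8, Ivan 42.
Sofia and Ivan advance.
Runoff: Sofia is preferred to Ivan by 54 voters; Ivan by 88.
Ivan wins the runoff.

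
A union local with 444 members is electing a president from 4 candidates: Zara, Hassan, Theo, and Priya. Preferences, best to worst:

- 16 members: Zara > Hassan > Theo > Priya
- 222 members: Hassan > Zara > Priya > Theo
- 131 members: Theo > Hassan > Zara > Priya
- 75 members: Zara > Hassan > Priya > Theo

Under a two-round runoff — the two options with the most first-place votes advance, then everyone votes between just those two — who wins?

Hassan

Round 1 first-place votes: Zara 91, Hassan 222, Theo 131, Priya 0.
Hassan and Theo advance.
Runoff: Hassan is preferred to Theo by 313 voters; Theo by 131.
Hassan wins the runoff.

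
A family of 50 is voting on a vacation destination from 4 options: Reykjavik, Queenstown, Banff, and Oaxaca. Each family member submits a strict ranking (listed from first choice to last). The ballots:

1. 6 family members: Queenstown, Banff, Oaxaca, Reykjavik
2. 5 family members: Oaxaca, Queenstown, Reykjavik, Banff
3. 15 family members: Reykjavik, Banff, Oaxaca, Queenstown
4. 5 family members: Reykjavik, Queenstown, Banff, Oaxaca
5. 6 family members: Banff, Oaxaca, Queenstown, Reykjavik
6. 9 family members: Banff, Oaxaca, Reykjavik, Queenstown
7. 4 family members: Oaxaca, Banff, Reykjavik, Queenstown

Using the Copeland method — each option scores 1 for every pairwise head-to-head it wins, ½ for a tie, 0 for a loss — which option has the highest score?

Banff

Reykjavik: beats Queenstown; ties Banff; loses to Oaxaca → score 1.5.
Queenstown: loses to Reykjavik, Banff, and Oaxaca → score 0.
Banff: beats Queenstown and Oaxaca; ties Reykjavik → score 2.5.
Oaxaca: beats Reykjavik and Queenstown; loses to Banff → score 2.
Banff has the best pairwise record.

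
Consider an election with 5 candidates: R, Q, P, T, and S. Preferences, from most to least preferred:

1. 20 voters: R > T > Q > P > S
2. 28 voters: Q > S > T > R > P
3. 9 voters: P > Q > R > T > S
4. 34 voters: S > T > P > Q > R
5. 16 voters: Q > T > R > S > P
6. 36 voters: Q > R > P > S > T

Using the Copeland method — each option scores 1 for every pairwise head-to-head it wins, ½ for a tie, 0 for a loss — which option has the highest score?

Q

R: beats P and S; loses to Q and T → score 2.
Q: beats R, P, T, and S → score 4.
P: loses to R, Q, T, and S → score 0.
T: beats R and P; loses to Q and S → score 2.
S: beats P and T; loses to R and Q → score 2.
Q has the best pairwise record.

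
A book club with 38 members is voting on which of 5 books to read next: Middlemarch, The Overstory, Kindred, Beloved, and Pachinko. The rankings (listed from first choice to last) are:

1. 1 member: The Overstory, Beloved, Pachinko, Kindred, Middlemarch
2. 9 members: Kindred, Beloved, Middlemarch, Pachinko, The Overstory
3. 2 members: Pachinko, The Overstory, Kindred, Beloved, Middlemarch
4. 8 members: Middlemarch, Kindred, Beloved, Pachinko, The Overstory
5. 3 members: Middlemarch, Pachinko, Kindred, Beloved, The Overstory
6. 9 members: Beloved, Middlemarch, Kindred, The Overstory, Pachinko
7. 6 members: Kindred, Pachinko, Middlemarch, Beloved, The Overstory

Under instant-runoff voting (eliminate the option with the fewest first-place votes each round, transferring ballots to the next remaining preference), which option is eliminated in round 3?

Beloved

Round 1: Middlemarch 11, The Overstory 1, Kindred 15, Beloved 9, Pachinko 2. Eliminate The Overstory.
Round 2: Middlemarch 11, Kindred 15, Beloved 10, Pachinko 2. Eliminate Pachinko.
Round 3: Middlemarch 11, Kindred 17, Beloved 10. Eliminate Beloved.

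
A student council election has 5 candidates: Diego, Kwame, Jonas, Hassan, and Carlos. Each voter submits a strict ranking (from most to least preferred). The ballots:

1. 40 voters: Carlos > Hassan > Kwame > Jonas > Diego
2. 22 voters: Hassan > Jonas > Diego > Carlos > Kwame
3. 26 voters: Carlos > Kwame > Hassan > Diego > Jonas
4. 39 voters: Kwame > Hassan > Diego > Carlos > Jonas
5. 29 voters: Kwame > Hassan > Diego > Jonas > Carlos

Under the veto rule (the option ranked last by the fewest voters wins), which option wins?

Last-place votes: Diego 40, Kwame 22, Jonas 65, Hassan 0, Carlos 29.
Hassan is ranked last by the fewest voters, so Hassan wins.

Hassan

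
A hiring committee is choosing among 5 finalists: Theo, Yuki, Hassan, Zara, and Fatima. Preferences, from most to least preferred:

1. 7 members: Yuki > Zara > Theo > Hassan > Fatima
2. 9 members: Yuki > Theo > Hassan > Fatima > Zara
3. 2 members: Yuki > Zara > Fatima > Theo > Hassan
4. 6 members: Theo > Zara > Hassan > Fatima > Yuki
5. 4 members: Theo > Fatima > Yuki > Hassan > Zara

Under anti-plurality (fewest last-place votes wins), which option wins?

Theo

Last-place votes: Theo 0, Yuki 6, Hassan 2, Zara 13, Fatima 7.
Theo is ranked last by the fewest voters, so Theo wins.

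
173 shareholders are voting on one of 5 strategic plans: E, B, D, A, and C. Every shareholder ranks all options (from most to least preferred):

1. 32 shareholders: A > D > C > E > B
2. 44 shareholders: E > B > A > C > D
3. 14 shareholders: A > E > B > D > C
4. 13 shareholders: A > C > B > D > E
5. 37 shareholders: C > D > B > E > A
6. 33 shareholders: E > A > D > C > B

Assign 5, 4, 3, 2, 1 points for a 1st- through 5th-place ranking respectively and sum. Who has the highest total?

E: 32·2 + 44·5 + 14·4 + 13·1 + 37·2 + 33·5 = 592
B: 32·1 + 44·4 + 14·3 + 13·3 + 37·3 + 33·1 = 433
D: 32·4 + 44·1 + 14·2 + 13·2 + 37·4 + 33·3 = 473
A: 32·5 + 44·3 + 14·5 + 13·5 + 37·1 + 33·4 = 596
C: 32·3 + 44·2 + 14·1 + 13·4 + 37·5 + 33·2 = 501
A has the highest Borda score (596).

A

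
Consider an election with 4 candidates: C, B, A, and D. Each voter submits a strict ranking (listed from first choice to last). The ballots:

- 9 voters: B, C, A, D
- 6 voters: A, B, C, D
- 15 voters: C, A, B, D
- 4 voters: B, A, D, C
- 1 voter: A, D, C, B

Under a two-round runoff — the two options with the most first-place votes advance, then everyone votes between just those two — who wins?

B

Round 1 first-place votes: C 15, B 13, A 7, D 0.
C and B advance.
Runoff: C is preferred to B by 16 voters; B by 19.
B wins the runoff.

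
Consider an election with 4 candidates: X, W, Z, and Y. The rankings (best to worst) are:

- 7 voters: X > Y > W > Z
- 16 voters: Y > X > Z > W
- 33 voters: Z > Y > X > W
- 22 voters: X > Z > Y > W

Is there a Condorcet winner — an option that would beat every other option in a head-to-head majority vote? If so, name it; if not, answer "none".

none

Checking pairwise contests:
Y beats X 49–29.
X beats W 78–0.
X beats Z 45–33.
Z beats Y 55–23.
Every option loses at least one head-to-head, so there is no Condorcet winner.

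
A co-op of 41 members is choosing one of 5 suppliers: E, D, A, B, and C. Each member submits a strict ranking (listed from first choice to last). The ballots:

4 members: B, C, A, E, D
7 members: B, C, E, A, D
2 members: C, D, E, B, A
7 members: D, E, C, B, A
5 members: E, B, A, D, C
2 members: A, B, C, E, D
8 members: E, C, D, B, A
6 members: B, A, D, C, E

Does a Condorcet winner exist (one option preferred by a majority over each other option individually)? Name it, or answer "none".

none

Checking pairwise contests:
C beats E 21–20.
E beats D 26–15.
E beats A 29–12.
E beats B 22–19.
B beats C 24–17.
Every option loses at least one head-to-head, so there is no Condorcet winner.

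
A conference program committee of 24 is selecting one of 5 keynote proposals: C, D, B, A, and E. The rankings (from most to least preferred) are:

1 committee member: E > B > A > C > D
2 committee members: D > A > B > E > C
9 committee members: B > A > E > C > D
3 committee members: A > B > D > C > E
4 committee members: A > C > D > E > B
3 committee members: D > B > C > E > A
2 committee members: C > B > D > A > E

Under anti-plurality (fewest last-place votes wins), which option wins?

Last-place votes: C 2, D 10, B 4, A 3, E 5.
C is ranked last by the fewest voters, so C wins.

C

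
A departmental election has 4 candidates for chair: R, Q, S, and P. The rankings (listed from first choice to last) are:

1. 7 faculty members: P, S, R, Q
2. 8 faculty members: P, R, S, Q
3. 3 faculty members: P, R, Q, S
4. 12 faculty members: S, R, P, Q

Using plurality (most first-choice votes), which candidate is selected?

First-place votes: R 0, Q 0, S 12, P 18.
P has the most first-place votes.

P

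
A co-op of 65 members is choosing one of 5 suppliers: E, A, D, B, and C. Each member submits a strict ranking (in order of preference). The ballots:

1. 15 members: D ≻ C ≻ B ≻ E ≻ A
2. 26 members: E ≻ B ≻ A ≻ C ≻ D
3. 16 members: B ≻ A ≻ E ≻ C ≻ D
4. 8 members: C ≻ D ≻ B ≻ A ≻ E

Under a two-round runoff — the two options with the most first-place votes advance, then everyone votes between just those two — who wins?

Round 1 first-place votes: E 26, A 0, D 15, B 16, C 8.
E and B advance.
Runoff: E is preferred to B by 26 voters; B by 39.
B wins the runoff.

B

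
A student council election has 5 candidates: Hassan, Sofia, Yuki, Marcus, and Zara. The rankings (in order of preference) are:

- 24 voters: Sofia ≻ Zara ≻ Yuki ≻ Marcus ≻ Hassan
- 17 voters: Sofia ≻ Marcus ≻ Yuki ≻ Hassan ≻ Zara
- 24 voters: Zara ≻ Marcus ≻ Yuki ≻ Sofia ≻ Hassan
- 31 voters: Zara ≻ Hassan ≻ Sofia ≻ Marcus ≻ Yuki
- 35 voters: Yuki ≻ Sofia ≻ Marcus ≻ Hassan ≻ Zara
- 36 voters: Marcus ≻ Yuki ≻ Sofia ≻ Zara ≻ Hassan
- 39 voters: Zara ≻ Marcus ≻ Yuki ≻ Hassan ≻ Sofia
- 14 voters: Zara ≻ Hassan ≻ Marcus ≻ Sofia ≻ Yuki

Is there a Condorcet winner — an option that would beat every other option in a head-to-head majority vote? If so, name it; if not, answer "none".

none

Checking pairwise contests:
Sofia beats Hassan 136–84.
Yuki beats Sofia 134–86.
Marcus beats Yuki 161–59.
Zara beats Marcus 132–88.
Sofia beats Zara 112–108.
Every option loses at least one head-to-head, so there is no Condorcet winner.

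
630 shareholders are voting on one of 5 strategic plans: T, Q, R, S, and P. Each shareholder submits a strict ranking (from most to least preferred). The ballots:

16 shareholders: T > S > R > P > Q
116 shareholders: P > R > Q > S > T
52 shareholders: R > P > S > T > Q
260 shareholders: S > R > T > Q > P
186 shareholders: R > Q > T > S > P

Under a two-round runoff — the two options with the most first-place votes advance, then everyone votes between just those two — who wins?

R

Round 1 first-place votes: T 16, Q 0, R 238, S 260, P 116.
S and R advance.
Runoff: S is preferred to R by 276 voters; R by 354.
R wins the runoff.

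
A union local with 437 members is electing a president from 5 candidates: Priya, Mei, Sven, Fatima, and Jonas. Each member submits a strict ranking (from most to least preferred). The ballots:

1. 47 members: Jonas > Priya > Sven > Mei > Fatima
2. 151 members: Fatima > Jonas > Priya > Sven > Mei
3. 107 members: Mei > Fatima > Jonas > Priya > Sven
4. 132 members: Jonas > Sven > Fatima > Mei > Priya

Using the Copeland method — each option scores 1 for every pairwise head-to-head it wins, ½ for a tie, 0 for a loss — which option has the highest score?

Fatima

Priya: beats Sven; loses to Mei, Fatima, and Jonas → score 1.
Mei: beats Priya; loses to Sven, Fatima, and Jonas → score 1.
Sven: beats Mei; loses to Priya, Fatima, and Jonas → score 1.
Fatima: beats Priya, Mei, Sven, and Jonas → score 4.
Jonas: beats Priya, Mei, and Sven; loses to Fatima → score 3.
Fatima has the best pairwise record.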